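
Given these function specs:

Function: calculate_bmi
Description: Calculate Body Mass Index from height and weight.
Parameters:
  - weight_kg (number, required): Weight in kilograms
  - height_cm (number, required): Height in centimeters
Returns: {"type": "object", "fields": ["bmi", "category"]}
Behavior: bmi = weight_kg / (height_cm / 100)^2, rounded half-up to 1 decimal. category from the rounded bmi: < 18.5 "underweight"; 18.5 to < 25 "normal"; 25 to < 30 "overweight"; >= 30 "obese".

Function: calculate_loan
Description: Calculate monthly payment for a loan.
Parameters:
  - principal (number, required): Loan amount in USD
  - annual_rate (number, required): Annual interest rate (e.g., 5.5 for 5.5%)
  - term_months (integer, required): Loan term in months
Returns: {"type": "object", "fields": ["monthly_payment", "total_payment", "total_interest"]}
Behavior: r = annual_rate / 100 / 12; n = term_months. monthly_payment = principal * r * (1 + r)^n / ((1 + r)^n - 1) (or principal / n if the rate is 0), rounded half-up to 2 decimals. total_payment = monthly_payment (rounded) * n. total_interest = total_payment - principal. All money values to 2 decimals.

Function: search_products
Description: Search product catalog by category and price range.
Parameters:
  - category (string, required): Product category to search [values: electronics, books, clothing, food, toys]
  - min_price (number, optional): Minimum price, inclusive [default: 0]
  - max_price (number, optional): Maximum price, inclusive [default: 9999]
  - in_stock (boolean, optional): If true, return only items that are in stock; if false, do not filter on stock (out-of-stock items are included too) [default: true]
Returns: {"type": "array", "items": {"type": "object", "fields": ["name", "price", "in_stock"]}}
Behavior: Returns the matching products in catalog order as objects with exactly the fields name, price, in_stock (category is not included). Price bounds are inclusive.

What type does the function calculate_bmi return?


The calculate_bmi spec declares Returns: {"type": "object", "fields": ["bmi", "category"]}
Type:
object


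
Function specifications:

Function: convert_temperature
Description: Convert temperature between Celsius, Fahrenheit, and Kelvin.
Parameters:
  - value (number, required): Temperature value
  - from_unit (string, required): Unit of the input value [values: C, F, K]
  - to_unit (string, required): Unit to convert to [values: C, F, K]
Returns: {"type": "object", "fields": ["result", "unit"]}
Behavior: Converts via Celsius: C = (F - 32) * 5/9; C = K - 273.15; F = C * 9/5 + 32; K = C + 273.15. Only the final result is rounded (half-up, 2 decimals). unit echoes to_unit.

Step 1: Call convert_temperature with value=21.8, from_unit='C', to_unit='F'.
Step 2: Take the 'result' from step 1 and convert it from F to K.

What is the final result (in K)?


Step 1: convert_temperature(value=21.8, from_unit=C, to_unit=F)
  Input already in C: 21.8
  To F: 21.8 * 9/5 + 32 = 71.24
  Round to 2 decimals: 71.24
  -> result = 71.24 F
Step 2: convert_temperature(value=71.24, from_unit=F, to_unit=K)
  To C: (71.24 - 32) * 5/9 = 21.8
  To K: 21.8 + 273.15 = 294.95
  Round to 2 decimals: 294.95
  -> result = 294.95 K
294.95 K


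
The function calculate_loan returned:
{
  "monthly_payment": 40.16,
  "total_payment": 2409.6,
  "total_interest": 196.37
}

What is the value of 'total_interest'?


196.37


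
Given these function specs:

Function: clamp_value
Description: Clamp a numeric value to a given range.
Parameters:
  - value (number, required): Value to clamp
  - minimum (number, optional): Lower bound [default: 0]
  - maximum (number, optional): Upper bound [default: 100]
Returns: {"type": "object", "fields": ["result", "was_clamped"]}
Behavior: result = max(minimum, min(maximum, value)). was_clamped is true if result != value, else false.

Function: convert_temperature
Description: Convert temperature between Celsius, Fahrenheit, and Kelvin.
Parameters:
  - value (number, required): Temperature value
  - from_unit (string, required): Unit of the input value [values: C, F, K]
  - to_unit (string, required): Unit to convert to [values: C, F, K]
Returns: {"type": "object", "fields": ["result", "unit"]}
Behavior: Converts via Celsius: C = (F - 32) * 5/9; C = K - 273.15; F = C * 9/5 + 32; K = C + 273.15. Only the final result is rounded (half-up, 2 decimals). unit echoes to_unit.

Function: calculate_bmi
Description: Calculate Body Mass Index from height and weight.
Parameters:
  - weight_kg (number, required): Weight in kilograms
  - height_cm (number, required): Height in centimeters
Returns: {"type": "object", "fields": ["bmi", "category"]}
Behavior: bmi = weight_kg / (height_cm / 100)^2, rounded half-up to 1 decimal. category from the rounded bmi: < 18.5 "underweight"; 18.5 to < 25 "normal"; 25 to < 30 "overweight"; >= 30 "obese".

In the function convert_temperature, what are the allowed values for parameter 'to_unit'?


The convert_temperature spec declares:
  - to_unit (string, required): Unit to convert to [values: C, F, K]
Allowed values:
C, F, K


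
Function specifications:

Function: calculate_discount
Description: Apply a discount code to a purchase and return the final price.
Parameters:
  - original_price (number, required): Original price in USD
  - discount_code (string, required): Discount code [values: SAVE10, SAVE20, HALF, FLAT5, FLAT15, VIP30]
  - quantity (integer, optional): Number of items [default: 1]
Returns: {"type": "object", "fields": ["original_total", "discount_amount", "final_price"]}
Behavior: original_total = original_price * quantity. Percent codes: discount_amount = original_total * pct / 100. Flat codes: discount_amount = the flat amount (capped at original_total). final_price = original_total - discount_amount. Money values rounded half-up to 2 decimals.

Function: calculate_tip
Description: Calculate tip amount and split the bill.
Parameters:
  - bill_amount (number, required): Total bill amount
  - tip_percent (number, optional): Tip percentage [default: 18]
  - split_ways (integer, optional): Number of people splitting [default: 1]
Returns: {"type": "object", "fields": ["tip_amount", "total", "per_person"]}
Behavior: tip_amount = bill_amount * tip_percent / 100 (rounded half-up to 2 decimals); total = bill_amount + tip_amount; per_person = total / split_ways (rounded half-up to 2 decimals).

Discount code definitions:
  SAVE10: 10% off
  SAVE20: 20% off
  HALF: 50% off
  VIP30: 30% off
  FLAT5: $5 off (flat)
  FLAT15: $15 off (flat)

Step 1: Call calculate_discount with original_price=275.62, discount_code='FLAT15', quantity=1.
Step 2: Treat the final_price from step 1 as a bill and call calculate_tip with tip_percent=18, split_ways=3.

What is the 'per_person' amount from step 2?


Step 1: calculate_discount(original_price=275.62, discount_code=FLAT15, quantity=1)
  original_total = 275.62 * 1 = 275.62
  FLAT15 = $15 flat: discount_amount = min(15.00, 275.62) = 15.00
  final_price = 275.62 - 15.00 = 260.62
  -> final_price = 260.62
Step 2: calculate_tip(bill_amount=260.62, tip_percent=18, split_ways=3)
  tip_amount = 260.62 * 18/100 = 46.9116 -> 46.91
  total = 260.62 + 46.91 = 307.53
  per_person = 307.53 / 3 = 102.51 -> 102.51
  -> per_person = 102.51
$102.51


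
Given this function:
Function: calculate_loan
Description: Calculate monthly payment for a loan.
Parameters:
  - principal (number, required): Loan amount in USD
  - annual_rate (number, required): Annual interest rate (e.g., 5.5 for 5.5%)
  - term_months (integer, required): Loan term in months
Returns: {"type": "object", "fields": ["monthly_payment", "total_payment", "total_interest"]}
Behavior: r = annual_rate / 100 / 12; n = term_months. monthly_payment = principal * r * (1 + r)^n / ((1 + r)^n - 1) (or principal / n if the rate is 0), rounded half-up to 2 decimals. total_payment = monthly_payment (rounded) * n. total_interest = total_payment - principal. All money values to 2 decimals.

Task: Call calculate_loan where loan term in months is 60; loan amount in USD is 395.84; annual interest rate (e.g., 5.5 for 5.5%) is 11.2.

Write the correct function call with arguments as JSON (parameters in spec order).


Mapping each described value to its parameter name:
  'Loan term in months' -> term_months = 60
  'Loan amount in USD' -> principal = 395.84
  'Annual interest rate (e.g., 5.5 for 5.5%)' -> annual_rate = 11.2
calculate_loan({"principal": 395.84, "annual_rate": 11.2, "term_months": 60})


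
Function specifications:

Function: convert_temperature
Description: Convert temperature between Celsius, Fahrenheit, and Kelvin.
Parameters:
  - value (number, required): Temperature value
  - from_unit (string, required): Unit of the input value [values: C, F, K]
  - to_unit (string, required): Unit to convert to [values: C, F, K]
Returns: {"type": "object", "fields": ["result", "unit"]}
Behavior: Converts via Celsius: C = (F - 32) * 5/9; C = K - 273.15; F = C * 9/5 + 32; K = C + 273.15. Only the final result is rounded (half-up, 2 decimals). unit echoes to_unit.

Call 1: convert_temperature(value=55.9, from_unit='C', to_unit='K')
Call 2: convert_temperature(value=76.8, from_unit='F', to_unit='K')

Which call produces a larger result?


Call 1:
  Input already in C: 55.9
  To K: 55.9 + 273.15 = 329.05
  Round to 2 decimals: 329.05
  -> 329.05 K
Call 2:
  To C: (76.8 - 32) * 5/9 = 24.888889
  To K: 24.888889 + 273.15 = 298.038889
  Round to 2 decimals: 298.04
  -> 298.04 K
Call 1 (329.05 K)


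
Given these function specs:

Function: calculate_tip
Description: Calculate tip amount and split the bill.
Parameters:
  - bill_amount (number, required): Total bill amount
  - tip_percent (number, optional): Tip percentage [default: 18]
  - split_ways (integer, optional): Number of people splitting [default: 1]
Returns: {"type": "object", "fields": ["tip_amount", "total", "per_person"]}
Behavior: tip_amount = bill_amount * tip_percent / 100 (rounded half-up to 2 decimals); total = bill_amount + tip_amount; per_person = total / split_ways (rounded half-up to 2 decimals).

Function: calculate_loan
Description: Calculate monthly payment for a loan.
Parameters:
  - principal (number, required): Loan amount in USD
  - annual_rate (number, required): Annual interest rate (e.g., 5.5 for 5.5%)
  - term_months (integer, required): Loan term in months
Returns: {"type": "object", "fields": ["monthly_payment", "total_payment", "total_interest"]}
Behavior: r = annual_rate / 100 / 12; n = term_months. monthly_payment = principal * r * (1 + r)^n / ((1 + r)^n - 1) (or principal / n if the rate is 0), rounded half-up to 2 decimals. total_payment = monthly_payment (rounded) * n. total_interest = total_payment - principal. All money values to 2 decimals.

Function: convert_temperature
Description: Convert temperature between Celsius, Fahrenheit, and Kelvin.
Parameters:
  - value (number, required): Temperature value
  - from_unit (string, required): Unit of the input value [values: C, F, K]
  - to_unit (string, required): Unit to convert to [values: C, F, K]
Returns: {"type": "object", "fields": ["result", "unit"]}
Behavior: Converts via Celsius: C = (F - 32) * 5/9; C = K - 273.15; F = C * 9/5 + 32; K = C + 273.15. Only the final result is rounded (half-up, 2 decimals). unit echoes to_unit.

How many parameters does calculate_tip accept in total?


Parameters of calculate_tip: bill_amount (required), tip_percent (optional), split_ways (optional)
Total:
3


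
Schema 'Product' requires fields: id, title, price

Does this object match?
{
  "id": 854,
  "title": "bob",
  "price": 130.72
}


Checking required fields... All present.
Valid - all required fields present


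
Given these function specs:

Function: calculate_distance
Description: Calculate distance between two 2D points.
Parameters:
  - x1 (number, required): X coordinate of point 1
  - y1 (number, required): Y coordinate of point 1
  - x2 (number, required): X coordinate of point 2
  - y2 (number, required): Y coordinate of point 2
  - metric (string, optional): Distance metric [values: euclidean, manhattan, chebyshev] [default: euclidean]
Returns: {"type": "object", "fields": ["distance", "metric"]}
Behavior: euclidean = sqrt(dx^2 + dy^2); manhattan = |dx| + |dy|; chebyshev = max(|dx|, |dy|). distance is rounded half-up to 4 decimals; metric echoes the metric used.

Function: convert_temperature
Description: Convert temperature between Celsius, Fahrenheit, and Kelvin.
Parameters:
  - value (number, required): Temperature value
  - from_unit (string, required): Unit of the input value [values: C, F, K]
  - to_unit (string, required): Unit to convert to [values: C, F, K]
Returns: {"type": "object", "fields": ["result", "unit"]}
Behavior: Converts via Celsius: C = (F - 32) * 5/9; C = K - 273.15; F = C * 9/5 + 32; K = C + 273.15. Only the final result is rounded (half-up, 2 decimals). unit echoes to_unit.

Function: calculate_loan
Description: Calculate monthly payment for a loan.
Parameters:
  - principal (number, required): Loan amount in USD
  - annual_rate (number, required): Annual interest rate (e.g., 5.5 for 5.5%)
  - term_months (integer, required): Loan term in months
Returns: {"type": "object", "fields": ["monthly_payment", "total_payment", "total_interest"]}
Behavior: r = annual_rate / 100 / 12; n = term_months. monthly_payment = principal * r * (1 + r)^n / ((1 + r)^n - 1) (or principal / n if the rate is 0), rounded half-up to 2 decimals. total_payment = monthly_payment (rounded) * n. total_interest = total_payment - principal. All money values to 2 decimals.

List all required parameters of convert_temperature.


Parameters of convert_temperature and their required/optional flag:
  value: required
  from_unit: required
  to_unit: required
from_unit, to_unit, value


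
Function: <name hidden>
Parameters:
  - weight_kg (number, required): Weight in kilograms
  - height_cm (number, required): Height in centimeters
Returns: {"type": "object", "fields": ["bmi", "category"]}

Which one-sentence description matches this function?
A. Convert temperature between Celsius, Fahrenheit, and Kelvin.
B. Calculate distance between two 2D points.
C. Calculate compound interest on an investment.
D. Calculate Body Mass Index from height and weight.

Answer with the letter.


Parameters weight_kg, height_cm and return ["bmi", "category"] fit: Calculate Body Mass Index from height and weight.
D


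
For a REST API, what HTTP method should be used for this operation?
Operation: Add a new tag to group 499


GET = read, POST = create, PUT = update/replace, DELETE = remove
This operation is a create.
POST


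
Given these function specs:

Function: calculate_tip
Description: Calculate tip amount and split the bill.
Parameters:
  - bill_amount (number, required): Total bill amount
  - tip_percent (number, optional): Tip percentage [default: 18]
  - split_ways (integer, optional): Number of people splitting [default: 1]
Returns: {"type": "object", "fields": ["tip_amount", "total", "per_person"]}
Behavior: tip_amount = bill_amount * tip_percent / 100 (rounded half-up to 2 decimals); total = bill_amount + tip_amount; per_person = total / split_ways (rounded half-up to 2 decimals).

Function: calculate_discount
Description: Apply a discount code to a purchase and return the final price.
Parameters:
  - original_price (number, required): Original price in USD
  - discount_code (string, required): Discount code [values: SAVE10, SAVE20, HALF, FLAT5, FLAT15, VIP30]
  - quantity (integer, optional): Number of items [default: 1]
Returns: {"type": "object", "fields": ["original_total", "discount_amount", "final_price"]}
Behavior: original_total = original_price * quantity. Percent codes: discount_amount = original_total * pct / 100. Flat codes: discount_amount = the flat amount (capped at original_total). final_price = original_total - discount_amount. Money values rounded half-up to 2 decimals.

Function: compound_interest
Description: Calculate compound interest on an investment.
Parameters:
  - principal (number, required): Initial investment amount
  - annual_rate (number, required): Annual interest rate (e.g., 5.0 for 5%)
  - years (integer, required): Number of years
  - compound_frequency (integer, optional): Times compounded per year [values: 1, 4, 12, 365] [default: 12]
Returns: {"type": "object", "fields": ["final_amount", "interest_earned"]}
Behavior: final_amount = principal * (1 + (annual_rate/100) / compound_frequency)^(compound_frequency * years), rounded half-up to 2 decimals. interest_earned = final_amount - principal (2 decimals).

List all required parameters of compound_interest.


Parameters of compound_interest and their required/optional flag:
  principal: required
  annual_rate: required
  years: required
  compound_frequency: optional
annual_rate, principal, years


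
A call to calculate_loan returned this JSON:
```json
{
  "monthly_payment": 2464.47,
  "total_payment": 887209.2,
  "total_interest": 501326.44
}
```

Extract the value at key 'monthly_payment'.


2464.47


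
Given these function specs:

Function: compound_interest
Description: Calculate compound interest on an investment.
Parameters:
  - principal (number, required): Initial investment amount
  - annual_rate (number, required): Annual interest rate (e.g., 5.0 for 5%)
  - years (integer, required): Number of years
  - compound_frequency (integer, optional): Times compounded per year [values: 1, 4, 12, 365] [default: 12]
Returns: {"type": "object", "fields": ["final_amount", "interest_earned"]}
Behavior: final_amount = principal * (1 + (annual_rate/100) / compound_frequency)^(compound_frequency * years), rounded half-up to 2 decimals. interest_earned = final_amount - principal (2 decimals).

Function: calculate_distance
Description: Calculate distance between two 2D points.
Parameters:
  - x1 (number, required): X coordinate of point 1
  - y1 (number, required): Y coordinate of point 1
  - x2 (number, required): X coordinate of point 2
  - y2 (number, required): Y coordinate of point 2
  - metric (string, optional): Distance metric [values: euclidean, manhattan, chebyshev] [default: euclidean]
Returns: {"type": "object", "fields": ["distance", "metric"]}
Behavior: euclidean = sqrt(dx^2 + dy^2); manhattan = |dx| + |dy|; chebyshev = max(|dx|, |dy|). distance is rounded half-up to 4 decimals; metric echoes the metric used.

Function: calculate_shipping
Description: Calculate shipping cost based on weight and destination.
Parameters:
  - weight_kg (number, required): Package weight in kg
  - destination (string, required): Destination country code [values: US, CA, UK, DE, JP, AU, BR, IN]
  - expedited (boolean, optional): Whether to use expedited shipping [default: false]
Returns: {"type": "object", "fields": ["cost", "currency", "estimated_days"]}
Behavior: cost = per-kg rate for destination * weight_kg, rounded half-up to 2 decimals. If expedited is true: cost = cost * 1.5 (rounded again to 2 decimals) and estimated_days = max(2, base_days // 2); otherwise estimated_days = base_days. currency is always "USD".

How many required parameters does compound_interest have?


Parameters of compound_interest: principal (required), annual_rate (required), years (required), compound_frequency (optional)
Required count:
3


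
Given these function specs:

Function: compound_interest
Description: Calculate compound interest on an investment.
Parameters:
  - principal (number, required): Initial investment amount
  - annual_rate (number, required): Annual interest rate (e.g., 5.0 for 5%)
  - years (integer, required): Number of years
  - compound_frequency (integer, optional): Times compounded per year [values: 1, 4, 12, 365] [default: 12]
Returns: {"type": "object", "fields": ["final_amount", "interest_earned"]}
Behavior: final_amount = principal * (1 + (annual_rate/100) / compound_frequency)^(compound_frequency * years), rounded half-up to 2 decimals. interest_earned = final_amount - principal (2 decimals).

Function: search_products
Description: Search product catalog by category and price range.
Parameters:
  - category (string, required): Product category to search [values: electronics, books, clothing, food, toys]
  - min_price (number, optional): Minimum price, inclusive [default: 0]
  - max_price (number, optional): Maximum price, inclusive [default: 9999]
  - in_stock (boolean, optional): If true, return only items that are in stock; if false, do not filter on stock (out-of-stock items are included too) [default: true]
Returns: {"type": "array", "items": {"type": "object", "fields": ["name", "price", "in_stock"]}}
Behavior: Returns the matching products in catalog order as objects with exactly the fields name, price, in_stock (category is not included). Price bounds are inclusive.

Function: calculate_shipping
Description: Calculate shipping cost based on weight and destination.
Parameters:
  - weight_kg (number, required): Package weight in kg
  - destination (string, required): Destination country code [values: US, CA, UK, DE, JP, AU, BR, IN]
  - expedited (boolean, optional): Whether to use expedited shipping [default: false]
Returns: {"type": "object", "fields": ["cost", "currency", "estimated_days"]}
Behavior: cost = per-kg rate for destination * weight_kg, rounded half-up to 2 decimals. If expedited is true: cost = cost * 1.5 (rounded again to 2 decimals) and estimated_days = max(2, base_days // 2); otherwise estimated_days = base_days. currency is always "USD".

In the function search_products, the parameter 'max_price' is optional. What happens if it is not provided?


The search_products spec declares:
  - max_price (number, optional): Maximum price, inclusive [default: 9999]
It defaults to 9999


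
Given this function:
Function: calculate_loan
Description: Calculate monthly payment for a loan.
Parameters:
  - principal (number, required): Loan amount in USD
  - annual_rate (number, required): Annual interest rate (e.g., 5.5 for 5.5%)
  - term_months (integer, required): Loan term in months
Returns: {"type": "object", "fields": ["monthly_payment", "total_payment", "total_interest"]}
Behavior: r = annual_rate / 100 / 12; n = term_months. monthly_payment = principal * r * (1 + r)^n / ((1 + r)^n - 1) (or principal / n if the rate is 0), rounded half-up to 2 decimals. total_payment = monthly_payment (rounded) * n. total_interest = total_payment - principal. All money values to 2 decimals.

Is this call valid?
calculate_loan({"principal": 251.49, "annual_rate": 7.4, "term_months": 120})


Checking all required parameters present and types match... All valid.
Valid


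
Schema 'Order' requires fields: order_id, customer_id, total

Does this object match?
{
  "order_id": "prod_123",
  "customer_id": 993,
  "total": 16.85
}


Checking required fields... All present.
Valid - all required fields present


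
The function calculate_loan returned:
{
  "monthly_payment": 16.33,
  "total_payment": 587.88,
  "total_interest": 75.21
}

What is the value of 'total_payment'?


587.88


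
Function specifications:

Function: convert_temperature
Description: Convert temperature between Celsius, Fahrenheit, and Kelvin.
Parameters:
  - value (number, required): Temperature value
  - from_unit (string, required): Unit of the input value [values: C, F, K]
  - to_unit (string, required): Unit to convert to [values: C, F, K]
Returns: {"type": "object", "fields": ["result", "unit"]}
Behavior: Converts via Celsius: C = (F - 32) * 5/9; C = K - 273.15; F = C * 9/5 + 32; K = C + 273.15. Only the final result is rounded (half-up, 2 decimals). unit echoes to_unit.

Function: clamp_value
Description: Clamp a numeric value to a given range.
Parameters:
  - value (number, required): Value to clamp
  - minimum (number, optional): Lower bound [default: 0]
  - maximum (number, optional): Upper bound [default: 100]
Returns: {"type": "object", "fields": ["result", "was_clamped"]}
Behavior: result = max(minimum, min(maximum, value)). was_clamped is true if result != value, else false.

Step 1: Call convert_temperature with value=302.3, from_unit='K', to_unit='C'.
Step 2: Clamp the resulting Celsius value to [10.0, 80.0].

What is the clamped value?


Step 1: convert_temperature(value=302.3, from_unit=K, to_unit=C)
  To C: 302.3 - 273.15 = 29.15
  Target is C: 29.15
  Round to 2 decimals: 29.15
  -> result = 29.15 C
Step 2: clamp_value(value=29.15, minimum=10.0, maximum=80.0)
  result = max(10.0, min(80.0, 29.15)) = max(10.0, 29.15) = 29.15
  was_clamped = (29.15 != 29.15) = false
  -> result = 29.15
29.15


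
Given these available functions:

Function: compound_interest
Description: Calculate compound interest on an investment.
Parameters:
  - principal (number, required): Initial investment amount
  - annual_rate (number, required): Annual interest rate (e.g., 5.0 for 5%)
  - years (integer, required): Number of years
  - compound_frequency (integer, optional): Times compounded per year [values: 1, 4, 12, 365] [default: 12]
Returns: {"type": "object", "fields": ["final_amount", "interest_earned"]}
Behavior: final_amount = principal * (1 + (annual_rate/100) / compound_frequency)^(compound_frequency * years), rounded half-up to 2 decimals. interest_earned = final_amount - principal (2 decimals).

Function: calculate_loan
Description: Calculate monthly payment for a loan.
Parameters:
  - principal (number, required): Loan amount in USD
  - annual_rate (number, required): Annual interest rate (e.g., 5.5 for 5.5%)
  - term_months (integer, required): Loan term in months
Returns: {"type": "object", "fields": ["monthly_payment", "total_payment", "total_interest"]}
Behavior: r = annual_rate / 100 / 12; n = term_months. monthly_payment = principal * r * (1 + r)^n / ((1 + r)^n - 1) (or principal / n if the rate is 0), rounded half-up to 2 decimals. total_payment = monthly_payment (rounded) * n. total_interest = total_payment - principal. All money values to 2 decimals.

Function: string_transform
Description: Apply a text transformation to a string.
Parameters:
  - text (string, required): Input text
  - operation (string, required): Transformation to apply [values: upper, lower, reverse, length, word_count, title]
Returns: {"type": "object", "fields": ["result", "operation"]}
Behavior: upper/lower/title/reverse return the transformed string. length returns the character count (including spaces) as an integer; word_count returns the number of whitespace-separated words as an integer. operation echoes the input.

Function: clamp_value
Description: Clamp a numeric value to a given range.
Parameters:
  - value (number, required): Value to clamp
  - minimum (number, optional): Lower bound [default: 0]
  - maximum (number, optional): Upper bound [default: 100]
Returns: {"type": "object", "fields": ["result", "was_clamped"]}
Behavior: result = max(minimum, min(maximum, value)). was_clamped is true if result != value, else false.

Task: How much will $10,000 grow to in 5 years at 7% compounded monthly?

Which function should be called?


The task needs a function whose description is: Calculate compound interest on an investment.
compound_interest


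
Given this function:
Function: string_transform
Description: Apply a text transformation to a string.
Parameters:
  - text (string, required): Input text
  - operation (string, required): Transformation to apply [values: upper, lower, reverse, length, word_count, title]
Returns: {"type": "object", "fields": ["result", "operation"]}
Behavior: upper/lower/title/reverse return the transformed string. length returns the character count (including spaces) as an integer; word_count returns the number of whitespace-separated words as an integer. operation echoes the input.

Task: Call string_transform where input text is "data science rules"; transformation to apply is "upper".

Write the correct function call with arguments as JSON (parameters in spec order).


Mapping each described value to its parameter name:
  'Input text' -> text = "data science rules"
  'Transformation to apply' -> operation = "upper"
string_transform({"text": "data science rules", "operation": "upper"})


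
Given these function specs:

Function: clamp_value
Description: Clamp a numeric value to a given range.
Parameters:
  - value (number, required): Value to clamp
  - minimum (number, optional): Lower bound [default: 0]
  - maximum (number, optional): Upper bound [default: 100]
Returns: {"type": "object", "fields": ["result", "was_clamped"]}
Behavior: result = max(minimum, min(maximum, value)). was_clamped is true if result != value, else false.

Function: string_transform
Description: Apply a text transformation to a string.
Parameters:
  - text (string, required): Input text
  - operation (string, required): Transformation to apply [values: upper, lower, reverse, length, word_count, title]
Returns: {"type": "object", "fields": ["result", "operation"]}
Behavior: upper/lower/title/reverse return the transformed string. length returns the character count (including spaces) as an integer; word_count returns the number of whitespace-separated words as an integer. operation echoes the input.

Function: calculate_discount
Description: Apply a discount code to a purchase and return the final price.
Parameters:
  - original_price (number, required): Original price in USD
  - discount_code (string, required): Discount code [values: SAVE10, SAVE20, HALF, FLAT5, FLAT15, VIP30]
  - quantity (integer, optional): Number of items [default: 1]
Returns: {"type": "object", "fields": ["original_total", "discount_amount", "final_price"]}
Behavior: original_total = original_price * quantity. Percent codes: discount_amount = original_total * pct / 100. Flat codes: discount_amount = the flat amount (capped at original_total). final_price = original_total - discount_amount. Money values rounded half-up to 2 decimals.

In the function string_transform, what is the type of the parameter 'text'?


The string_transform spec declares:
  - text (string, required): Input text
Type:
string


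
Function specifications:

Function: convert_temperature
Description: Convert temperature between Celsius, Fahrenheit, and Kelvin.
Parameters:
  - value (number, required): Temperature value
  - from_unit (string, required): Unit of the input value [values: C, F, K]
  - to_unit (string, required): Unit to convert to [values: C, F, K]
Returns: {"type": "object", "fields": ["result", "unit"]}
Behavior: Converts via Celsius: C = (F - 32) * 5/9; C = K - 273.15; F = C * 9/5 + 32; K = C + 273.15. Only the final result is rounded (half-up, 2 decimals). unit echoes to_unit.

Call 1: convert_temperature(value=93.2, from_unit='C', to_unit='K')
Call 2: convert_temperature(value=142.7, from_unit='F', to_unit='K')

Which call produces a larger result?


Call 1:
  Input already in C: 93.2
  To K: 93.2 + 273.15 = 366.35
  Round to 2 decimals: 366.35
  -> 366.35 K
Call 2:
  To C: (142.7 - 32) * 5/9 = 61.5
  To K: 61.5 + 273.15 = 334.65
  Round to 2 decimals: 334.65
  -> 334.65 K
Call 1 (366.35 K)


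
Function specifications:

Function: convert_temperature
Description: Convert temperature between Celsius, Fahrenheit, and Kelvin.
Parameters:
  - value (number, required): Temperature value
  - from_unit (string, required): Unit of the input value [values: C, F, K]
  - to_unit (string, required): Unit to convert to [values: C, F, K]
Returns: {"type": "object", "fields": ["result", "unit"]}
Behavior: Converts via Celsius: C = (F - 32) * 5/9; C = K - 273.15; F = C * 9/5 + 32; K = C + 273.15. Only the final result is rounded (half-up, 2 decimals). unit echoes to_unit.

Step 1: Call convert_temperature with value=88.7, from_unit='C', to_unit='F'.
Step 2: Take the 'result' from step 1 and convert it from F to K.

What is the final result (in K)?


Step 1: convert_temperature(value=88.7, from_unit=C, to_unit=F)
  Input already in C: 88.7
  To F: 88.7 * 9/5 + 32 = 191.66
  Round to 2 decimals: 191.66
  -> result = 191.66 F
Step 2: convert_temperature(value=191.66, from_unit=F, to_unit=K)
  To C: (191.66 - 32) * 5/9 = 88.7
  To K: 88.7 + 273.15 = 361.85
  Round to 2 decimals: 361.85
  -> result = 361.85 K
361.85 K


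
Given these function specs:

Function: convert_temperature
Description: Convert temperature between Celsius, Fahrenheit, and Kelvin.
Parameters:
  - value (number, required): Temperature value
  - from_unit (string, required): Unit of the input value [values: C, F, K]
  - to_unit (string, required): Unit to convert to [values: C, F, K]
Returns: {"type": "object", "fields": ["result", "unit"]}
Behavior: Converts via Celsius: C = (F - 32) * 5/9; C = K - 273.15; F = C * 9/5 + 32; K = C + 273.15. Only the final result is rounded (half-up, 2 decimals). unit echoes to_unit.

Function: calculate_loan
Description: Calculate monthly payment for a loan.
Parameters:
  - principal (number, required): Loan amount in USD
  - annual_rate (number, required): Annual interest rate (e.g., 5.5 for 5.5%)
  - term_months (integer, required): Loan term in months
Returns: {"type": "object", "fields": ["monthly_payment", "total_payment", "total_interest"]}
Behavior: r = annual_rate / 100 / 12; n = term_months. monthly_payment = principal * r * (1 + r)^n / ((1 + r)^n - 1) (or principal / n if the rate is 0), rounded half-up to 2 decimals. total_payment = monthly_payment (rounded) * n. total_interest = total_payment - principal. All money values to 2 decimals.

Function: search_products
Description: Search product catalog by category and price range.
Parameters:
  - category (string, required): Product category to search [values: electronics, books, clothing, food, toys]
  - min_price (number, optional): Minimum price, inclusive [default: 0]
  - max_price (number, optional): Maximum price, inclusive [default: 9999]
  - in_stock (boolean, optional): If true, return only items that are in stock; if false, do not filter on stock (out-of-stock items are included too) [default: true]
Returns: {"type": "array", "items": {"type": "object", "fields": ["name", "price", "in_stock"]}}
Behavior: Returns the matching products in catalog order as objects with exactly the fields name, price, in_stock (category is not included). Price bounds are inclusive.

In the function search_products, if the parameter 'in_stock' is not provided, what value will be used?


The search_products spec declares:
  - in_stock (boolean, optional): If true, return only items that are in stock; if false, do not filter on stock (out-of-stock items are included too) [default: true]
Default:
true


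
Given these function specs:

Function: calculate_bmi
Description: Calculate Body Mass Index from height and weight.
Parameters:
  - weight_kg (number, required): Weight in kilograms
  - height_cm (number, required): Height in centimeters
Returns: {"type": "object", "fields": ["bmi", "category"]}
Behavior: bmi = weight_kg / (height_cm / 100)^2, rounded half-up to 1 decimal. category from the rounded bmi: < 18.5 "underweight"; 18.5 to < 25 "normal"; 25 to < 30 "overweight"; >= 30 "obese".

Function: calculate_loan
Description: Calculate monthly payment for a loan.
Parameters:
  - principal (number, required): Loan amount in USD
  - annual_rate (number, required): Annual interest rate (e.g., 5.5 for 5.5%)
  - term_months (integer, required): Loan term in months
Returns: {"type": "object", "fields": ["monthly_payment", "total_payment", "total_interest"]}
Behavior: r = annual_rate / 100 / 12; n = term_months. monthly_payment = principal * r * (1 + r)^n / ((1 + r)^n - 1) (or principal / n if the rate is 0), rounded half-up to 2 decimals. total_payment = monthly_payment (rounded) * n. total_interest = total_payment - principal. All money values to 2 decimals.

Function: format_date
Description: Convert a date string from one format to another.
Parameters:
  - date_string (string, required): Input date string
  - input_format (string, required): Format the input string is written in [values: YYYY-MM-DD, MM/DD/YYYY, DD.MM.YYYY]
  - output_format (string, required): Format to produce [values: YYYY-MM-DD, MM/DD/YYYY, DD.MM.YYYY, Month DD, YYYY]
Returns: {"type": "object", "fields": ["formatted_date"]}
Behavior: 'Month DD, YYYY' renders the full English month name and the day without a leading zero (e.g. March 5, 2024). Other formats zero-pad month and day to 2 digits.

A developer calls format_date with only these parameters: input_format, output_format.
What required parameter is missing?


Required parameters: date_string, input_format, output_format
Provided: input_format, output_format
Missing: date_string
date_string


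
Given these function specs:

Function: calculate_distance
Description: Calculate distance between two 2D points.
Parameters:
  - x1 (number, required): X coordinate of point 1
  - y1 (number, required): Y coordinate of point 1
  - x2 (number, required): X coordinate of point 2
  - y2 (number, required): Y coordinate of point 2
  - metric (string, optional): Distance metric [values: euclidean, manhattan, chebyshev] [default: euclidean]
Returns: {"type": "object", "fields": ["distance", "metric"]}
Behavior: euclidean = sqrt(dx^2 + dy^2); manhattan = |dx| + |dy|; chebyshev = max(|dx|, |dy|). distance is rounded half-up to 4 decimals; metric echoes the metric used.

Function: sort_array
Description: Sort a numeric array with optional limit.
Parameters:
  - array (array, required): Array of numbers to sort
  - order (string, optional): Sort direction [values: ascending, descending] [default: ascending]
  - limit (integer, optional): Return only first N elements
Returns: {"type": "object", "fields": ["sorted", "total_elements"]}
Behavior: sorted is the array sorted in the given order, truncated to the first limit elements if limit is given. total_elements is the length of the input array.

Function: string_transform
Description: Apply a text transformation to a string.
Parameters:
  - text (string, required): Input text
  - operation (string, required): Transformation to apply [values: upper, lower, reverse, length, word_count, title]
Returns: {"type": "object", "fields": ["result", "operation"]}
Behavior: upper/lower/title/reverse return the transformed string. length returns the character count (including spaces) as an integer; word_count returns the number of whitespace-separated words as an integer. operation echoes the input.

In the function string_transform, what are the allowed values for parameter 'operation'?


The string_transform spec declares:
  - operation (string, required): Transformation to apply [values: upper, lower, reverse, length, word_count, title]
Allowed values:
upper, lower, reverse, length, word_count, title


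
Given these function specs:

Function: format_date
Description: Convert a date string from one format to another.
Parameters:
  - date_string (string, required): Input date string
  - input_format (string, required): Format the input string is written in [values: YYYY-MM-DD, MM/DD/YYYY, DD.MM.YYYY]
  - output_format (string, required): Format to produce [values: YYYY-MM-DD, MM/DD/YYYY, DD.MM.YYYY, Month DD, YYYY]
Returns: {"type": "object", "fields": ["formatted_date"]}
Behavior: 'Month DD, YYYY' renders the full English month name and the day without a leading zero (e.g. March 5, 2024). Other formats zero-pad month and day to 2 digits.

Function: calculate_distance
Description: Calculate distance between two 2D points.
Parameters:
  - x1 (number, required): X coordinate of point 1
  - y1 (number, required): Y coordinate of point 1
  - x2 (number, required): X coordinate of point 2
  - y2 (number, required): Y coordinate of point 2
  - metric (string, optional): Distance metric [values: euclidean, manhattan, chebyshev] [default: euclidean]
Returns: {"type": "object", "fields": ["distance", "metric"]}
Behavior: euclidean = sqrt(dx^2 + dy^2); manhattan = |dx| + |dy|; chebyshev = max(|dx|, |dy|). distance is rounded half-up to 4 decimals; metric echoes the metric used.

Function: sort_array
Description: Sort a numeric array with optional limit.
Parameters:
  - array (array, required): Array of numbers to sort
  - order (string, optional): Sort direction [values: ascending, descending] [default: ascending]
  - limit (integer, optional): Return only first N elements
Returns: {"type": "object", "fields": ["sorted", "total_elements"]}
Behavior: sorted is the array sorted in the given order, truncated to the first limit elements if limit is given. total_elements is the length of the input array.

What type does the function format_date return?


The format_date spec declares Returns: {"type": "object", "fields": ["formatted_date"]}
Type:
object
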